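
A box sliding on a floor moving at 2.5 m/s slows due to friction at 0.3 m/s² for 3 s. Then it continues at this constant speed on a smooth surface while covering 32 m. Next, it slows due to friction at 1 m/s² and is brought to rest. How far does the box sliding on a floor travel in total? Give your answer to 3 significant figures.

Phase 1 (decelerating): v₀ = 2.50 m/s, a = -0.3 m/s².
v = v₀ + at = 2.50 + (-0.3)(3) = 1.60 m/s
Δx = v₀t + ½at² = 2.50·3 + 0.5·-0.3·3² = 6.15 m

Phase 2 (constant speed): v₀ = 1.60 m/s, a = 0 m/s².
Constant speed: t = d/v = 32/1.60 = 20.0 s

Phase 3 (decelerating): v₀ = 1.60 m/s, a = -1 m/s².
v = v₀ + at → t = (0 − 1.60) / -1 = 1.60 s
v² = v₀² + 2aΔx → Δx = (0² − 1.60²)/(2·-1) = 1.28 m
Total distance = 6.15 + 32.0 + 1.28 = 39.4 m

39.4 m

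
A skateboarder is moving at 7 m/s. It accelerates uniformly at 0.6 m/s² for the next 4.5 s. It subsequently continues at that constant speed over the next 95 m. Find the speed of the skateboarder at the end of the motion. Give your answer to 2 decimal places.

Phase 1 (accelerating): v₀ = 7.00 m/s, a = 0.6 m/s².
v = v₀ + at = 7.00 + (0.6)(4.5) = 9.70 m/s
Δx = v₀t + ½at² = 7.00·4.5 + 0.5·0.6·4.5² = 37.6 m

Phase 2 (constant speed): v₀ = 9.70 m/s, a = 0 m/s².
Constant speed: t = d/v = 95/9.70 = 9.79 s
Final speed = 9.70 m/s

9.70 m/s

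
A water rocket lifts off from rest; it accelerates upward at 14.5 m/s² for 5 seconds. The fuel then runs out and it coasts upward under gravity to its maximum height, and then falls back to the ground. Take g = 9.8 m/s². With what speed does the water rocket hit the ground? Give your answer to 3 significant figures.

93.9 m/s

Phase 1 (powered ascent): v₀ = 0 m/s, a = 14.5 m/s².
v = v₀ + at = 0 + (14.5)(5) = 72.5 m/s
Δx = v₀t + ½at² = 0·5 + 0.5·14.5·5² = 181 m

Phase 2 (coasting upward): v₀ = 72.5 m/s, a = -9.8 m/s².
v = v₀ + at → t = (0 − 72.5) / -9.8 = 7.40 s
v² = v₀² + 2aΔx → Δx = (0² − 72.5²)/(2·-9.8) = 268 m

Phase 3 (free fall): v₀ = 0 m/s, a = -9.8 m/s².
Falls 449 m from rest: t = √(2·449/9.8) = 9.58 s; v = g·t = 93.9 m/s.
Impact speed = 93.9 m/s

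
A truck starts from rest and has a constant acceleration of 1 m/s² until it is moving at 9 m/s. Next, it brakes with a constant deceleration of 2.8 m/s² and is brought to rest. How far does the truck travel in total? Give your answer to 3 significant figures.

Phase 1 (accelerating): v₀ = 0 m/s, a = 1 m/s².
v = v₀ + at → t = (9 − 0) / 1 = 9.00 s
v² = v₀² + 2aΔx → Δx = (9² − 0²)/(2·1) = 40.5 m

Phase 2 (decelerating): v₀ = 9.00 m/s, a = -2.8 m/s².
v = v₀ + at → t = (0 − 9.00) / -2.8 = 3.21 s
v² = v₀² + 2aΔx → Δx = (0² − 9.00²)/(2·-2.8) = 14.5 m
Total distance = 40.5 + 14.5 = 55.0 m

55.0 m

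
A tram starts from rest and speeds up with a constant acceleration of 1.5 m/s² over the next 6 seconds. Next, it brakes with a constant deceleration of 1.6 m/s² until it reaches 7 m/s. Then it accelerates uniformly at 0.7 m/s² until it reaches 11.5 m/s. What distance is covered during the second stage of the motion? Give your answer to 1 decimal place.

Phase 1 (accelerating): v₀ = 0 m/s, a = 1.5 m/s².
v = v₀ + at = 0 + (1.5)(6) = 9.00 m/s
Δx = v₀t + ½at² = 0·6 + 0.5·1.5·6² = 27.0 m

Phase 2 (decelerating): v₀ = 9.00 m/s, a = -1.6 m/s².
v = v₀ + at → t = (7 − 9.00) / -1.6 = 1.25 s
v² = v₀² + 2aΔx → Δx = (7² − 9.00²)/(2·-1.6) = 10.0 m
Distance in phase 2 = 10.0 m

10.0 m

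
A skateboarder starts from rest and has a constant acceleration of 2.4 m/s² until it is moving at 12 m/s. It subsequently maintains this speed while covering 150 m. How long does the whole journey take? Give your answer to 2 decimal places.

Phase 1 (accelerating): v₀ = 0 m/s, a = 2.4 m/s².
v = v₀ + at → t = (12 − 0) / 2.4 = 5.00 s
v² = v₀² + 2aΔx → Δx = (12² − 0²)/(2·2.4) = 30.0 m

Phase 2 (constant speed): v₀ = 12.0 m/s, a = 0 m/s².
Constant speed: t = d/v = 150/12.0 = 12.5 s
Total time = 5.00 + 12.5 = 17.5 s

17.50 s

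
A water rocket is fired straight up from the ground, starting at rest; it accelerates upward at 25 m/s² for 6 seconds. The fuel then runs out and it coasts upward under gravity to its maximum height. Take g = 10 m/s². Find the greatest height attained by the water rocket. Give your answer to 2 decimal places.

1575.00 m

Phase 1 (powered ascent): v₀ = 0 m/s, a = 25 m/s².
v = v₀ + at = 0 + (25)(6) = 150 m/s
Δx = v₀t + ½at² = 0·6 + 0.5·25·6² = 450 m

Phase 2 (coasting upward): v₀ = 150 m/s, a = -10 m/s².
v = v₀ + at → t = (0 − 150) / -10 = 15.0 s
v² = v₀² + 2aΔx → Δx = (0² − 150²)/(2·-10) = 1120 m
Maximum height = 450 + 1120 = 1580 m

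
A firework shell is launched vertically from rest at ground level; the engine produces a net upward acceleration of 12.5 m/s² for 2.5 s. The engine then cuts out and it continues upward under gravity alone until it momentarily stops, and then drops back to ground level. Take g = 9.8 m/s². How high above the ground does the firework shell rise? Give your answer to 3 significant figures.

88.9 m

Phase 1 (powered ascent): v₀ = 0 m/s, a = 12.5 m/s².
v = v₀ + at = 0 + (12.5)(2.5) = 31.2 m/s
Δx = v₀t + ½at² = 0·2.5 + 0.5·12.5·2.5² = 39.1 m

Phase 2 (coasting upward): v₀ = 31.2 m/s, a = -9.8 m/s².
v = v₀ + at → t = (0 − 31.2) / -9.8 = 3.19 s
v² = v₀² + 2aΔx → Δx = (0² − 31.2²)/(2·-9.8) = 49.8 m
Maximum height = 39.1 + 49.8 = 88.9 m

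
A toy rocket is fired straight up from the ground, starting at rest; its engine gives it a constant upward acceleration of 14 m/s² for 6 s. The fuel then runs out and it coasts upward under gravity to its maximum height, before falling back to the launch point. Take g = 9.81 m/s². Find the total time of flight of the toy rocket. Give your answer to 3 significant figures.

25.7 s

Phase 1 (powered ascent): v₀ = 0 m/s, a = 14 m/s².
v = v₀ + at = 0 + (14)(6) = 84.0 m/s
Δx = v₀t + ½at² = 0·6 + 0.5·14·6² = 252 m

Phase 2 (coasting upward): v₀ = 84.0 m/s, a = -9.81 m/s².
v = v₀ + at → t = (0 − 84.0) / -9.81 = 8.56 s
v² = v₀² + 2aΔx → Δx = (0² − 84.0²)/(2·-9.81) = 360 m

Phase 3 (free fall): v₀ = 0 m/s, a = -9.81 m/s².
Falls 612 m from rest: t = √(2·612/9.81) = 11.2 s; v = g·t = 110 m/s.
Total time = 6.00 + 8.56 + 11.2 = 25.7 s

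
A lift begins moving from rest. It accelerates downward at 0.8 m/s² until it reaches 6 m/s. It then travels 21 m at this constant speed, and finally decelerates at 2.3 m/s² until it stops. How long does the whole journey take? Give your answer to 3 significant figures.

Phase 1 (accelerating): v₀ = 0 m/s, a = 0.8 m/s².
v = v₀ + at → t = (6 − 0) / 0.8 = 7.50 s
v² = v₀² + 2aΔx → Δx = (6² − 0²)/(2·0.8) = 22.5 m

Phase 2 (constant speed): v₀ = 6.00 m/s, a = 0 m/s².
Constant speed: t = d/v = 21/6.00 = 3.50 s

Phase 3 (decelerating): v₀ = 6.00 m/s, a = -2.3 m/s².
v = v₀ + at → t = (0 − 6.00) / -2.3 = 2.61 s
v² = v₀² + 2aΔx → Δx = (0² − 6.00²)/(2·-2.3) = 7.83 m
Total time = 7.50 + 3.50 + 2.61 = 13.6 s

13.6 s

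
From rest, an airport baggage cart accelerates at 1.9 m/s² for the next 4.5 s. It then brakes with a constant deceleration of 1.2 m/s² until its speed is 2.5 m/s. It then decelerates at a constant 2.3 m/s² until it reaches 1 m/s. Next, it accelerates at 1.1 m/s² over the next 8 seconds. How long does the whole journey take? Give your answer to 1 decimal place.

Phase 1 (accelerating): v₀ = 0 m/s, a = 1.9 m/s².
v = v₀ + at = 0 + (1.9)(4.5) = 8.55 m/s
Δx = v₀t + ½at² = 0·4.5 + 0.5·1.9·4.5² = 19.2 m

Phase 2 (decelerating): v₀ = 8.55 m/s, a = -1.2 m/s².
v = v₀ + at → t = (2.5 − 8.55) / -1.2 = 5.04 s
v² = v₀² + 2aΔx → Δx = (2.5² − 8.55²)/(2·-1.2) = 27.9 m

Phase 3 (decelerating): v₀ = 2.50 m/s, a = -2.3 m/s².
v = v₀ + at → t = (1 − 2.50) / -2.3 = 0.652 s
v² = v₀² + 2aΔx → Δx = (1² − 2.50²)/(2·-2.3) = 1.14 m

Phase 4 (accelerating): v₀ = 1.00 m/s, a = 1.1 m/s².
v = v₀ + at = 1.00 + (1.1)(8) = 9.80 m/s
Δx = v₀t + ½at² = 1.00·8 + 0.5·1.1·8² = 43.2 m
Total time = 4.50 + 5.04 + 0.652 + 8.00 = 18.2 s

18.2 s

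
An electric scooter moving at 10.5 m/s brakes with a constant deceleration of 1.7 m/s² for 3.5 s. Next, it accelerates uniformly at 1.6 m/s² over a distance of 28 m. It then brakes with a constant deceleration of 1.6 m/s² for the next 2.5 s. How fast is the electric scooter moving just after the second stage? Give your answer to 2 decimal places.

Phase 1 (decelerating): v₀ = 10.5 m/s, a = -1.7 m/s².
v = v₀ + at = 10.5 + (-1.7)(3.5) = 4.55 m/s
Δx = v₀t + ½at² = 10.5·3.5 + 0.5·-1.7·3.5² = 26.3 m

Phase 2 (accelerating): v₀ = 4.55 m/s, a = 1.6 m/s².
v² = v₀² + 2aΔx = 4.55² + 2·1.6·28 = 110 → v = 10.5 m/s
t = (v − v₀)/a = (10.5 − 4.55)/1.6 = 3.72 s
Speed at end of phase 2 = 10.5 m/s

10.50 m/s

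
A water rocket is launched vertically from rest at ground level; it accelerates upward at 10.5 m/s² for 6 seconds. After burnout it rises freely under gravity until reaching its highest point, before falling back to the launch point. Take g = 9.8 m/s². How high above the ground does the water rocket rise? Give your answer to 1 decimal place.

391.5 m

Phase 1 (powered ascent): v₀ = 0 m/s, a = 10.5 m/s².
v = v₀ + at = 0 + (10.5)(6) = 63.0 m/s
Δx = v₀t + ½at² = 0·6 + 0.5·10.5·6² = 189 m

Phase 2 (coasting upward): v₀ = 63.0 m/s, a = -9.8 m/s².
v = v₀ + at → t = (0 − 63.0) / -9.8 = 6.43 s
v² = v₀² + 2aΔx → Δx = (0² − 63.0²)/(2·-9.8) = 202 m
Maximum height = 189 + 202 = 392 m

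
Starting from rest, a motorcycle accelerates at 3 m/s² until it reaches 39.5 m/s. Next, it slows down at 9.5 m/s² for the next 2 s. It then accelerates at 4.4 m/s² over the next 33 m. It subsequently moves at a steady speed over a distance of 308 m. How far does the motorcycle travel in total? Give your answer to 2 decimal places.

661.04 m

Phase 1 (accelerating): v₀ = 0 m/s, a = 3 m/s².
v = v₀ + at → t = (39.5 − 0) / 3 = 13.2 s
v² = v₀² + 2aΔx → Δx = (39.5² − 0²)/(2·3) = 260 m

Phase 2 (decelerating): v₀ = 39.5 m/s, a = -9.5 m/s².
v = v₀ + at = 39.5 + (-9.5)(2) = 20.5 m/s
Δx = v₀t + ½at² = 39.5·2 + 0.5·-9.5·2² = 60.0 m

Phase 3 (accelerating): v₀ = 20.5 m/s, a = 4.4 m/s².
v² = v₀² + 2aΔx = 20.5² + 2·4.4·33 = 711 → v = 26.7 m/s
t = (v − v₀)/a = (26.7 − 20.5)/4.4 = 1.40 s

Phase 4 (constant speed): v₀ = 26.7 m/s, a = 0 m/s².
Constant speed: t = d/v = 308/26.7 = 11.6 s
Total distance = 260 + 60.0 + 33.0 + 308 = 661 m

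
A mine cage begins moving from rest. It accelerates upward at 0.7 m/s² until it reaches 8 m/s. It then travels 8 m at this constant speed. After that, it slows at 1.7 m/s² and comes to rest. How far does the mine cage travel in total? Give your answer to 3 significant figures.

Phase 1 (accelerating): v₀ = 0 m/s, a = 0.7 m/s².
v = v₀ + at → t = (8 − 0) / 0.7 = 11.4 s
v² = v₀² + 2aΔx → Δx = (8² − 0²)/(2·0.7) = 45.7 m

Phase 2 (constant speed): v₀ = 8.00 m/s, a = 0 m/s².
Constant speed: t = d/v = 8/8.00 = 1.00 s

Phase 3 (decelerating): v₀ = 8.00 m/s, a = -1.7 m/s².
v = v₀ + at → t = (0 − 8.00) / -1.7 = 4.71 s
v² = v₀² + 2aΔx → Δx = (0² − 8.00²)/(2·-1.7) = 18.8 m
Total distance = 45.7 + 8.00 + 18.8 = 72.5 m

72.5 m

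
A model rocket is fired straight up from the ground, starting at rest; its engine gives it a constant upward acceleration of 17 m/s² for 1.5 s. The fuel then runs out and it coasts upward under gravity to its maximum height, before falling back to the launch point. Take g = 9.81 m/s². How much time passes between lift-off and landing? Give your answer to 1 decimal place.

7.4 s

Phase 1 (powered ascent): v₀ = 0 m/s, a = 17 m/s².
v = v₀ + at = 0 + (17)(1.5) = 25.5 m/s
Δx = v₀t + ½at² = 0·1.5 + 0.5·17·1.5² = 19.1 m

Phase 2 (coasting upward): v₀ = 25.5 m/s, a = -9.81 m/s².
v = v₀ + at → t = (0 − 25.5) / -9.81 = 2.60 s
v² = v₀² + 2aΔx → Δx = (0² − 25.5²)/(2·-9.81) = 33.1 m

Phase 3 (free fall): v₀ = 0 m/s, a = -9.81 m/s².
Falls 52.3 m from rest: t = √(2·52.3/9.81) = 3.26 s; v = g·t = 32.0 m/s.
Total time = 1.50 + 2.60 + 3.26 = 7.36 s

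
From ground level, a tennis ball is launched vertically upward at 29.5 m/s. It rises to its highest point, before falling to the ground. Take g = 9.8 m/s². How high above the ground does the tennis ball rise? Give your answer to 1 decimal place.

44.4 m

Phase 1 (rising): v₀ = 29.5 m/s, a = -9.8 m/s².
v = v₀ + at → t = (0 − 29.5) / -9.8 = 3.01 s
v² = v₀² + 2aΔx → Δx = (0² − 29.5²)/(2·-9.8) = 44.4 m
Maximum height = 44.4 m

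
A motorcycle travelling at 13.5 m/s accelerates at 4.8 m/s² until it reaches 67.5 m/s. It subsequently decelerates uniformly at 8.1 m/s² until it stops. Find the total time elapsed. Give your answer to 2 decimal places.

19.58 s

Phase 1 (accelerating): v₀ = 13.5 m/s, a = 4.8 m/s².
v = v₀ + at → t = (67.5 − 13.5) / 4.8 = 11.2 s
v² = v₀² + 2aΔx → Δx = (67.5² − 13.5²)/(2·4.8) = 456 m

Phase 2 (decelerating): v₀ = 67.5 m/s, a = -8.1 m/s².
v = v₀ + at → t = (0 − 67.5) / -8.1 = 8.33 s
v² = v₀² + 2aΔx → Δx = (0² − 67.5²)/(2·-8.1) = 281 m
Total time = 11.2 + 8.33 = 19.6 s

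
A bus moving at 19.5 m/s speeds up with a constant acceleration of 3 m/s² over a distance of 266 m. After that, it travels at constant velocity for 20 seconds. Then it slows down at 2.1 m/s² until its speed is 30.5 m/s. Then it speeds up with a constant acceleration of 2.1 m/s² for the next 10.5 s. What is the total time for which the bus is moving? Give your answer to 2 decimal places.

45.46 s

Phase 1 (accelerating): v₀ = 19.5 m/s, a = 3 m/s².
v² = v₀² + 2aΔx = 19.5² + 2·3·266 = 1980 → v = 44.5 m/s
t = (v − v₀)/a = (44.5 − 19.5)/3 = 8.32 s

Phase 2 (constant speed): v₀ = 44.5 m/s, a = 0 m/s².
v = v₀ + at = 44.5 + (0)(20) = 44.5 m/s
Δx = v₀t + ½at² = 44.5·20 + 0.5·0·20² = 889 m

Phase 3 (decelerating): v₀ = 44.5 m/s, a = -2.1 m/s².
v = v₀ + at → t = (30.5 − 44.5) / -2.1 = 6.65 s
v² = v₀² + 2aΔx → Δx = (30.5² − 44.5²)/(2·-2.1) = 249 m

Phase 4 (accelerating): v₀ = 30.5 m/s, a = 2.1 m/s².
v = v₀ + at = 30.5 + (2.1)(10.5) = 52.5 m/s
Δx = v₀t + ½at² = 30.5·10.5 + 0.5·2.1·10.5² = 436 m
Total time = 8.32 + 20.0 + 6.65 + 10.5 = 45.5 s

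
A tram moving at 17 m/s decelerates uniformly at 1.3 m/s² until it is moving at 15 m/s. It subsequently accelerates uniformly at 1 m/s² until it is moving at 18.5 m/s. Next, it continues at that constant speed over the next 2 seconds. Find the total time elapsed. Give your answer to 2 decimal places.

7.04 s

Phase 1 (decelerating): v₀ = 17.0 m/s, a = -1.3 m/s².
v = v₀ + at → t = (15 − 17.0) / -1.3 = 1.54 s
v² = v₀² + 2aΔx → Δx = (15² − 17.0²)/(2·-1.3) = 24.6 m

Phase 2 (accelerating): v₀ = 15.0 m/s, a = 1 m/s².
v = v₀ + at → t = (18.5 − 15.0) / 1 = 3.50 s
v² = v₀² + 2aΔx → Δx = (18.5² − 15.0²)/(2·1) = 58.6 m

Phase 3 (constant speed): v₀ = 18.5 m/s, a = 0 m/s².
v = v₀ + at = 18.5 + (0)(2) = 18.5 m/s
Δx = v₀t + ½at² = 18.5·2 + 0.5·0·2² = 37.0 m
Total time = 1.54 + 3.50 + 2.00 = 7.04 s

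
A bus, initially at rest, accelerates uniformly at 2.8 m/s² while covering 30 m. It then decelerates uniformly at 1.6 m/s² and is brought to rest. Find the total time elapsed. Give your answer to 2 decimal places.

12.73 s

Phase 1 (accelerating): v₀ = 0 m/s, a = 2.8 m/s².
v² = v₀² + 2aΔx = 0² + 2·2.8·30 = 168 → v = 13.0 m/s
t = (v − v₀)/a = (13.0 − 0)/2.8 = 4.63 s

Phase 2 (decelerating): v₀ = 13.0 m/s, a = -1.6 m/s².
v = v₀ + at → t = (0 − 13.0) / -1.6 = 8.10 s
v² = v₀² + 2aΔx → Δx = (0² − 13.0²)/(2·-1.6) = 52.5 m
Total time = 4.63 + 8.10 = 12.7 s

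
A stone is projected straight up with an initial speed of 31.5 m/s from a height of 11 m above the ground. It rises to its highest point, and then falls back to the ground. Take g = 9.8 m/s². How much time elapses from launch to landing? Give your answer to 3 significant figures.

6.76 s

Phase 1 (rising): v₀ = 31.5 m/s, a = -9.8 m/s².
v = v₀ + at → t = (0 − 31.5) / -9.8 = 3.21 s
v² = v₀² + 2aΔx → Δx = (0² − 31.5²)/(2·-9.8) = 50.6 m

Phase 2 (falling): v₀ = 0 m/s, a = -9.8 m/s².
Falls 61.6 m from rest: t = √(2·61.6/9.8) = 3.55 s; v = g·t = 34.8 m/s.
Total time = 3.21 + 3.55 = 6.76 s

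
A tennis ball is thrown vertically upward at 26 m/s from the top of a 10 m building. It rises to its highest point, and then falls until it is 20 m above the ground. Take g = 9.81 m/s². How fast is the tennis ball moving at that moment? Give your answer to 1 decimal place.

21.9 m/s

Phase 1 (rising): v₀ = 26.0 m/s, a = -9.81 m/s².
v = v₀ + at → t = (0 − 26.0) / -9.81 = 2.65 s
v² = v₀² + 2aΔx → Δx = (0² − 26.0²)/(2·-9.81) = 34.5 m

Phase 2 (falling): v₀ = 0 m/s, a = -9.81 m/s².
Falls 24.5 m from rest: t = √(2·24.5/9.81) = 2.23 s; v = g·t = 21.9 m/s.
Final speed = 21.9 m/s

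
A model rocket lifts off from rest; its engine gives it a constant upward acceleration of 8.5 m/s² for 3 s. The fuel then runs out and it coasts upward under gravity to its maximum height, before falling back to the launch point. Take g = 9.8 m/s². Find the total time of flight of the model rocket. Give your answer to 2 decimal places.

9.42 s

Phase 1 (powered ascent): v₀ = 0 m/s, a = 8.5 m/s².
v = v₀ + at = 0 + (8.5)(3) = 25.5 m/s
Δx = v₀t + ½at² = 0·3 + 0.5·8.5·3² = 38.2 m

Phase 2 (coasting upward): v₀ = 25.5 m/s, a = -9.8 m/s².
v = v₀ + at → t = (0 − 25.5) / -9.8 = 2.60 s
v² = v₀² + 2aΔx → Δx = (0² − 25.5²)/(2·-9.8) = 33.2 m

Phase 3 (free fall): v₀ = 0 m/s, a = -9.8 m/s².
Falls 71.4 m from rest: t = √(2·71.4/9.8) = 3.82 s; v = g·t = 37.4 m/s.
Total time = 3.00 + 2.60 + 3.82 = 9.42 s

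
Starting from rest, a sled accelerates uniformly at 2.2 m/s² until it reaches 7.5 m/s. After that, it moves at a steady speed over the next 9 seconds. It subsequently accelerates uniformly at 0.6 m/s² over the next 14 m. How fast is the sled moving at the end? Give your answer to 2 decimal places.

Phase 1 (accelerating): v₀ = 0 m/s, a = 2.2 m/s².
v = v₀ + at → t = (7.5 − 0) / 2.2 = 3.41 s
v² = v₀² + 2aΔx → Δx = (7.5² − 0²)/(2·2.2) = 12.8 m

Phase 2 (constant speed): v₀ = 7.50 m/s, a = 0 m/s².
v = v₀ + at = 7.50 + (0)(9) = 7.50 m/s
Δx = v₀t + ½at² = 7.50·9 + 0.5·0·9² = 67.5 m

Phase 3 (accelerating): v₀ = 7.50 m/s, a = 0.6 m/s².
v² = v₀² + 2aΔx = 7.50² + 2·0.6·14 = 73.0 → v = 8.55 m/s
t = (v − v₀)/a = (8.55 − 7.50)/0.6 = 1.74 s
Final speed = 8.55 m/s

8.55 m/s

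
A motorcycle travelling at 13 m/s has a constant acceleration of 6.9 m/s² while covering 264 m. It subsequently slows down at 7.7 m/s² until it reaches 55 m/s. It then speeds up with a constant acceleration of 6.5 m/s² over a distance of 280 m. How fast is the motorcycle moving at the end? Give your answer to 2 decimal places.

Phase 1 (accelerating): v₀ = 13.0 m/s, a = 6.9 m/s².
v² = v₀² + 2aΔx = 13.0² + 2·6.9·264 = 3810 → v = 61.7 m/s
t = (v − v₀)/a = (61.7 − 13.0)/6.9 = 7.06 s

Phase 2 (decelerating): v₀ = 61.7 m/s, a = -7.7 m/s².
v = v₀ + at → t = (55 − 61.7) / -7.7 = 0.876 s
v² = v₀² + 2aΔx → Δx = (55² − 61.7²)/(2·-7.7) = 51.1 m

Phase 3 (accelerating): v₀ = 55.0 m/s, a = 6.5 m/s².
v² = v₀² + 2aΔx = 55.0² + 2·6.5·280 = 6660 → v = 81.6 m/s
t = (v − v₀)/a = (81.6 − 55.0)/6.5 = 4.10 s
Final speed = 81.6 m/s

81.64 m/s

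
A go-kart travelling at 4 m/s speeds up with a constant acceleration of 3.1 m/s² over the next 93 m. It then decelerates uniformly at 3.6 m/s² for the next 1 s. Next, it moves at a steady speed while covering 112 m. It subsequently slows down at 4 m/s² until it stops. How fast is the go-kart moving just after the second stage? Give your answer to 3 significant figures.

Phase 1 (accelerating): v₀ = 4.00 m/s, a = 3.1 m/s².
v² = v₀² + 2aΔx = 4.00² + 2·3.1·93 = 593 → v = 24.3 m/s
t = (v − v₀)/a = (24.3 − 4.00)/3.1 = 6.56 s

Phase 2 (decelerating): v₀ = 24.3 m/s, a = -3.6 m/s².
v = v₀ + at = 24.3 + (-3.6)(1) = 20.7 m/s
Δx = v₀t + ½at² = 24.3·1 + 0.5·-3.6·1² = 22.5 m
Speed at end of phase 2 = 20.7 m/s

20.7 m/s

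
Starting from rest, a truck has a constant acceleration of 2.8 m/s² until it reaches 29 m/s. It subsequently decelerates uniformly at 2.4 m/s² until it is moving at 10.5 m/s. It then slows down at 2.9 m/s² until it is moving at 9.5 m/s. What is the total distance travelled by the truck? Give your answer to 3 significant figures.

Phase 1 (accelerating): v₀ = 0 m/s, a = 2.8 m/s².
v = v₀ + at → t = (29 − 0) / 2.8 = 10.4 s
v² = v₀² + 2aΔx → Δx = (29² − 0²)/(2·2.8) = 150 m

Phase 2 (decelerating): v₀ = 29.0 m/s, a = -2.4 m/s².
v = v₀ + at → t = (10.5 − 29.0) / -2.4 = 7.71 s
v² = v₀² + 2aΔx → Δx = (10.5² − 29.0²)/(2·-2.4) = 152 m

Phase 3 (decelerating): v₀ = 10.5 m/s, a = -2.9 m/s².
v = v₀ + at → t = (9.5 − 10.5) / -2.9 = 0.345 s
v² = v₀² + 2aΔx → Δx = (9.5² − 10.5²)/(2·-2.9) = 3.45 m
Total distance = 150 + 152 + 3.45 = 306 m

306 m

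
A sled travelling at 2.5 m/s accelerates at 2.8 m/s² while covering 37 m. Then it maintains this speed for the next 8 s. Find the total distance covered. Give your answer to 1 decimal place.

153.9 m

Phase 1 (accelerating): v₀ = 2.50 m/s, a = 2.8 m/s².
v² = v₀² + 2aΔx = 2.50² + 2·2.8·37 = 213 → v = 14.6 m/s
t = (v − v₀)/a = (14.6 − 2.50)/2.8 = 4.32 s

Phase 2 (constant speed): v₀ = 14.6 m/s, a = 0 m/s².
v = v₀ + at = 14.6 + (0)(8) = 14.6 m/s
Δx = v₀t + ½at² = 14.6·8 + 0.5·0·8² = 117 m
Total distance = 37.0 + 117 = 154 m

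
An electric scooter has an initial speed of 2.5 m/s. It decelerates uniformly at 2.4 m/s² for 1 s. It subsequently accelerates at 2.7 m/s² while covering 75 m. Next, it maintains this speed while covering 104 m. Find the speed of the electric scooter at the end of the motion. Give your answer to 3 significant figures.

Phase 1 (decelerating): v₀ = 2.50 m/s, a = -2.4 m/s².
v = v₀ + at = 2.50 + (-2.4)(1) = 0.100 m/s
Δx = v₀t + ½at² = 2.50·1 + 0.5·-2.4·1² = 1.30 m

Phase 2 (accelerating): v₀ = 0.100 m/s, a = 2.7 m/s².
v² = v₀² + 2aΔx = 0.100² + 2·2.7·75 = 405 → v = 20.1 m/s
t = (v − v₀)/a = (20.1 − 0.100)/2.7 = 7.42 s

Phase 3 (constant speed): v₀ = 20.1 m/s, a = 0 m/s².
Constant speed: t = d/v = 104/20.1 = 5.17 s
Final speed = 20.1 m/s

20.1 m/s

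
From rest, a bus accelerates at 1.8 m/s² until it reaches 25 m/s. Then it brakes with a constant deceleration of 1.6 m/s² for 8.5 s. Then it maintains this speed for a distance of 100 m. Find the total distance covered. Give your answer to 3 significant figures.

Phase 1 (accelerating): v₀ = 0 m/s, a = 1.8 m/s².
v = v₀ + at → t = (25 − 0) / 1.8 = 13.9 s
v² = v₀² + 2aΔx → Δx = (25² − 0²)/(2·1.8) = 174 m

Phase 2 (decelerating): v₀ = 25.0 m/s, a = -1.6 m/s².
v = v₀ + at = 25.0 + (-1.6)(8.5) = 11.4 m/s
Δx = v₀t + ½at² = 25.0·8.5 + 0.5·-1.6·8.5² = 155 m

Phase 3 (constant speed): v₀ = 11.4 m/s, a = 0 m/s².
Constant speed: t = d/v = 100/11.4 = 8.77 s
Total distance = 174 + 155 + 100 = 428 m

428 m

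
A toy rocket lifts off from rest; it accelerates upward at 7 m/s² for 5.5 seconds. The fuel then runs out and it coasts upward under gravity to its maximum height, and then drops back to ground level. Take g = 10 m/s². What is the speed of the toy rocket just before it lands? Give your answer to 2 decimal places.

Phase 1 (powered ascent): v₀ = 0 m/s, a = 7 m/s².
v = v₀ + at = 0 + (7)(5.5) = 38.5 m/s
Δx = v₀t + ½at² = 0·5.5 + 0.5·7·5.5² = 106 m

Phase 2 (coasting upward): v₀ = 38.5 m/s, a = -10 m/s².
v = v₀ + at → t = (0 − 38.5) / -10 = 3.85 s
v² = v₀² + 2aΔx → Δx = (0² − 38.5²)/(2·-10) = 74.1 m

Phase 3 (free fall): v₀ = 0 m/s, a = -10 m/s².
Falls 180 m from rest: t = √(2·180/10) = 6.00 s; v = g·t = 60.0 m/s.
Impact speed = 60.0 m/s

60.00 m/s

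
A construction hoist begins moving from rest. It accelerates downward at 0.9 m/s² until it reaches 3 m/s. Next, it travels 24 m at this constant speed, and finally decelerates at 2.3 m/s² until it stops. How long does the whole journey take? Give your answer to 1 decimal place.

Phase 1 (accelerating): v₀ = 0 m/s, a = 0.9 m/s².
v = v₀ + at → t = (3 − 0) / 0.9 = 3.33 s
v² = v₀² + 2aΔx → Δx = (3² − 0²)/(2·0.9) = 5.00 m

Phase 2 (constant speed): v₀ = 3.00 m/s, a = 0 m/s².
Constant speed: t = d/v = 24/3.00 = 8.00 s

Phase 3 (decelerating): v₀ = 3.00 m/s, a = -2.3 m/s².
v = v₀ + at → t = (0 − 3.00) / -2.3 = 1.30 s
v² = v₀² + 2aΔx → Δx = (0² − 3.00²)/(2·-2.3) = 1.96 m
Total time = 3.33 + 8.00 + 1.30 = 12.6 s

12.6 s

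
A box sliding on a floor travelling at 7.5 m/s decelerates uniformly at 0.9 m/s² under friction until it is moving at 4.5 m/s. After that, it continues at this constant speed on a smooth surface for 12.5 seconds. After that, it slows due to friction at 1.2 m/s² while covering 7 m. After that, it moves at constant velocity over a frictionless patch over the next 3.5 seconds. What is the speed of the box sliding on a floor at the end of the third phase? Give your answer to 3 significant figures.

1.86 m/s

Phase 1 (decelerating): v₀ = 7.50 m/s, a = -0.9 m/s².
v = v₀ + at → t = (4.5 − 7.50) / -0.9 = 3.33 s
v² = v₀² + 2aΔx → Δx = (4.5² − 7.50²)/(2·-0.9) = 20.0 m

Phase 2 (constant speed): v₀ = 4.50 m/s, a = 0 m/s².
v = v₀ + at = 4.50 + (0)(12.5) = 4.50 m/s
Δx = v₀t + ½at² = 4.50·12.5 + 0.5·0·12.5² = 56.2 m

Phase 3 (decelerating): v₀ = 4.50 m/s, a = -1.2 m/s².
v² = v₀² + 2aΔx = 4.50² + 2·-1.2·7 = 3.45 → v = 1.86 m/s
t = (v − v₀)/a = (1.86 − 4.50)/-1.2 = 2.20 s
Speed at end of phase 3 = 1.86 m/s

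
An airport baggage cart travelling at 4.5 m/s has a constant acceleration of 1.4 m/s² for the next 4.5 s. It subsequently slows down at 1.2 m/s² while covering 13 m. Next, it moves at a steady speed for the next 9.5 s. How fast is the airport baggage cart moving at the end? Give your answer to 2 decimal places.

Phase 1 (accelerating): v₀ = 4.50 m/s, a = 1.4 m/s².
v = v₀ + at = 4.50 + (1.4)(4.5) = 10.8 m/s
Δx = v₀t + ½at² = 4.50·4.5 + 0.5·1.4·4.5² = 34.4 m

Phase 2 (decelerating): v₀ = 10.8 m/s, a = -1.2 m/s².
v² = v₀² + 2aΔx = 10.8² + 2·-1.2·13 = 85.4 → v = 9.24 m/s
t = (v − v₀)/a = (9.24 − 10.8)/-1.2 = 1.30 s

Phase 3 (constant speed): v₀ = 9.24 m/s, a = 0 m/s².
v = v₀ + at = 9.24 + (0)(9.5) = 9.24 m/s
Δx = v₀t + ½at² = 9.24·9.5 + 0.5·0·9.5² = 87.8 m
Final speed = 9.24 m/s

9.24 m/s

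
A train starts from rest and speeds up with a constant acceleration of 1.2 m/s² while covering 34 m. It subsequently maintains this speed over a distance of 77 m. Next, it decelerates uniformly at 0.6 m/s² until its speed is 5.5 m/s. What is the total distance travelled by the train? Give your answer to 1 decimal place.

Phase 1 (accelerating): v₀ = 0 m/s, a = 1.2 m/s².
v² = v₀² + 2aΔx = 0² + 2·1.2·34 = 81.6 → v = 9.03 m/s
t = (v − v₀)/a = (9.03 − 0)/1.2 = 7.53 s

Phase 2 (constant speed): v₀ = 9.03 m/s, a = 0 m/s².
Constant speed: t = d/v = 77/9.03 = 8.52 s

Phase 3 (decelerating): v₀ = 9.03 m/s, a = -0.6 m/s².
v = v₀ + at → t = (5.5 − 9.03) / -0.6 = 5.89 s
v² = v₀² + 2aΔx → Δx = (5.5² − 9.03²)/(2·-0.6) = 42.8 m
Total distance = 34.0 + 77.0 + 42.8 = 154 m

153.8 m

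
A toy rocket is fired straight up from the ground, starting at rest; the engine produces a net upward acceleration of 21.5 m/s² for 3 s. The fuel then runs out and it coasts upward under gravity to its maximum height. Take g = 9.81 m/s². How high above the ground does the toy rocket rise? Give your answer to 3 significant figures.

309 m

Phase 1 (powered ascent): v₀ = 0 m/s, a = 21.5 m/s².
v = v₀ + at = 0 + (21.5)(3) = 64.5 m/s
Δx = v₀t + ½at² = 0·3 + 0.5·21.5·3² = 96.8 m

Phase 2 (coasting upward): v₀ = 64.5 m/s, a = -9.81 m/s².
v = v₀ + at → t = (0 − 64.5) / -9.81 = 6.57 s
v² = v₀² + 2aΔx → Δx = (0² − 64.5²)/(2·-9.81) = 212 m
Maximum height = 96.8 + 212 = 309 m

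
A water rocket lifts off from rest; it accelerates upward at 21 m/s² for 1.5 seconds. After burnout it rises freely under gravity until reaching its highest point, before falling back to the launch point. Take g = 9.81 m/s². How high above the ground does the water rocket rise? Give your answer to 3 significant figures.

74.2 m

Phase 1 (powered ascent): v₀ = 0 m/s, a = 21 m/s².
v = v₀ + at = 0 + (21)(1.5) = 31.5 m/s
Δx = v₀t + ½at² = 0·1.5 + 0.5·21·1.5² = 23.6 m

Phase 2 (coasting upward): v₀ = 31.5 m/s, a = -9.81 m/s².
v = v₀ + at → t = (0 − 31.5) / -9.81 = 3.21 s
v² = v₀² + 2aΔx → Δx = (0² − 31.5²)/(2·-9.81) = 50.6 m
Maximum height = 23.6 + 50.6 = 74.2 m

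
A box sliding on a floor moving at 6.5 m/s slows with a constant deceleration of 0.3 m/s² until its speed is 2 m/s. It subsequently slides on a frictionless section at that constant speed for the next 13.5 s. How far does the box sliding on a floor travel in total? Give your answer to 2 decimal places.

Phase 1 (decelerating): v₀ = 6.50 m/s, a = -0.3 m/s².
v = v₀ + at → t = (2 − 6.50) / -0.3 = 15.0 s
v² = v₀² + 2aΔx → Δx = (2² − 6.50²)/(2·-0.3) = 63.8 m

Phase 2 (constant speed): v₀ = 2.00 m/s, a = 0 m/s².
v = v₀ + at = 2.00 + (0)(13.5) = 2.00 m/s
Δx = v₀t + ½at² = 2.00·13.5 + 0.5·0·13.5² = 27.0 m
Total distance = 63.8 + 27.0 = 90.8 m

90.75 m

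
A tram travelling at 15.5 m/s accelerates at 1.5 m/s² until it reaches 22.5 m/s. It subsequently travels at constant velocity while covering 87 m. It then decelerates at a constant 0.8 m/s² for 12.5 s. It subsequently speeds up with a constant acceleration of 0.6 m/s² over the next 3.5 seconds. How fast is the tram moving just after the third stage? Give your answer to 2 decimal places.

12.50 m/s

Phase 1 (accelerating): v₀ = 15.5 m/s, a = 1.5 m/s².
v = v₀ + at → t = (22.5 − 15.5) / 1.5 = 4.67 s
v² = v₀² + 2aΔx → Δx = (22.5² − 15.5²)/(2·1.5) = 88.7 m

Phase 2 (constant speed): v₀ = 22.5 m/s, a = 0 m/s².
Constant speed: t = d/v = 87/22.5 = 3.87 s

Phase 3 (decelerating): v₀ = 22.5 m/s, a = -0.8 m/s².
v = v₀ + at = 22.5 + (-0.8)(12.5) = 12.5 m/s
Δx = v₀t + ½at² = 22.5·12.5 + 0.5·-0.8·12.5² = 219 m
Speed at end of phase 3 = 12.5 m/s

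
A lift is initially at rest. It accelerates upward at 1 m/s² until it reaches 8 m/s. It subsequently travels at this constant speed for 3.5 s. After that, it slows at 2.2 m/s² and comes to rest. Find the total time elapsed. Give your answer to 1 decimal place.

Phase 1 (accelerating): v₀ = 0 m/s, a = 1 m/s².
v = v₀ + at → t = (8 − 0) / 1 = 8.00 s
v² = v₀² + 2aΔx → Δx = (8² − 0²)/(2·1) = 32.0 m

Phase 2 (constant speed): v₀ = 8.00 m/s, a = 0 m/s².
v = v₀ + at = 8.00 + (0)(3.5) = 8.00 m/s
Δx = v₀t + ½at² = 8.00·3.5 + 0.5·0·3.5² = 28.0 m

Phase 3 (decelerating): v₀ = 8.00 m/s, a = -2.2 m/s².
v = v₀ + at → t = (0 − 8.00) / -2.2 = 3.64 s
v² = v₀² + 2aΔx → Δx = (0² − 8.00²)/(2·-2.2) = 14.5 m
Total time = 8.00 + 3.50 + 3.64 = 15.1 s

15.1 s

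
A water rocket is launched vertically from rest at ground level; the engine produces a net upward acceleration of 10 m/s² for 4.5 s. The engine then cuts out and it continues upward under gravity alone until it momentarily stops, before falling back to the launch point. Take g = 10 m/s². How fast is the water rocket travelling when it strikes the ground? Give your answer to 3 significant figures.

63.6 m/s

Phase 1 (powered ascent): v₀ = 0 m/s, a = 10 m/s².
v = v₀ + at = 0 + (10)(4.5) = 45.0 m/s
Δx = v₀t + ½at² = 0·4.5 + 0.5·10·4.5² = 101 m

Phase 2 (coasting upward): v₀ = 45.0 m/s, a = -10 m/s².
v = v₀ + at → t = (0 − 45.0) / -10 = 4.50 s
v² = v₀² + 2aΔx → Δx = (0² − 45.0²)/(2·-10) = 101 m

Phase 3 (free fall): v₀ = 0 m/s, a = -10 m/s².
Falls 202 m from rest: t = √(2·202/10) = 6.36 s; v = g·t = 63.6 m/s.
Impact speed = 63.6 m/s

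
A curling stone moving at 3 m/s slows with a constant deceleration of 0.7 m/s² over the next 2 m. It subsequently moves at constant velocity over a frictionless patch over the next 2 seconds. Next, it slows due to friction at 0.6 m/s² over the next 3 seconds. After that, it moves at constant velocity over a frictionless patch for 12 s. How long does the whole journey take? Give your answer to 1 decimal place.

17.7 s

Phase 1 (decelerating): v₀ = 3.00 m/s, a = -0.7 m/s².
v² = v₀² + 2aΔx = 3.00² + 2·-0.7·2 = 6.20 → v = 2.49 m/s
t = (v − v₀)/a = (2.49 − 3.00)/-0.7 = 0.729 s

Phase 2 (constant speed): v₀ = 2.49 m/s, a = 0 m/s².
v = v₀ + at = 2.49 + (0)(2) = 2.49 m/s
Δx = v₀t + ½at² = 2.49·2 + 0.5·0·2² = 4.98 m

Phase 3 (decelerating): v₀ = 2.49 m/s, a = -0.6 m/s².
v = v₀ + at = 2.49 + (-0.6)(3) = 0.690 m/s
Δx = v₀t + ½at² = 2.49·3 + 0.5·-0.6·3² = 4.77 m

Phase 4 (constant speed): v₀ = 0.690 m/s, a = 0 m/s².
v = v₀ + at = 0.690 + (0)(12) = 0.690 m/s
Δx = v₀t + ½at² = 0.690·12 + 0.5·0·12² = 8.28 m
Total time = 0.729 + 2.00 + 3.00 + 12.0 = 17.7 s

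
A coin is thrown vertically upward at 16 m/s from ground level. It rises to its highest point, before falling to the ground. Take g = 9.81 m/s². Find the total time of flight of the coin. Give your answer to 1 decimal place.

3.3 s

Phase 1 (rising): v₀ = 16.0 m/s, a = -9.81 m/s².
v = v₀ + at → t = (0 − 16.0) / -9.81 = 1.63 s
v² = v₀² + 2aΔx → Δx = (0² − 16.0²)/(2·-9.81) = 13.0 m

Phase 2 (falling): v₀ = 0 m/s, a = -9.81 m/s².
Falls 13.0 m from rest: t = √(2·13.0/9.81) = 1.63 s; v = g·t = 16.0 m/s.
Total time = 1.63 + 1.63 = 3.26 s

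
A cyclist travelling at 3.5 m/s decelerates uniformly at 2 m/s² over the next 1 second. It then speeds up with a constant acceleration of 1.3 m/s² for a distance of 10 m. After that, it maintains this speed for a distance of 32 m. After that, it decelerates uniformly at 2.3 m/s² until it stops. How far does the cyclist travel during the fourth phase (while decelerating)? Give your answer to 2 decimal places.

6.14 m

Phase 1 (decelerating): v₀ = 3.50 m/s, a = -2 m/s².
v = v₀ + at = 3.50 + (-2)(1) = 1.50 m/s
Δx = v₀t + ½at² = 3.50·1 + 0.5·-2·1² = 2.50 m

Phase 2 (accelerating): v₀ = 1.50 m/s, a = 1.3 m/s².
v² = v₀² + 2aΔx = 1.50² + 2·1.3·10 = 28.2 → v = 5.32 m/s
t = (v − v₀)/a = (5.32 − 1.50)/1.3 = 2.93 s

Phase 3 (constant speed): v₀ = 5.32 m/s, a = 0 m/s².
Constant speed: t = d/v = 32/5.32 = 6.02 s

Phase 4 (decelerating): v₀ = 5.32 m/s, a = -2.3 m/s².
v = v₀ + at → t = (0 − 5.32) / -2.3 = 2.31 s
v² = v₀² + 2aΔx → Δx = (0² − 5.32²)/(2·-2.3) = 6.14 m
Distance in phase 4 = 6.14 m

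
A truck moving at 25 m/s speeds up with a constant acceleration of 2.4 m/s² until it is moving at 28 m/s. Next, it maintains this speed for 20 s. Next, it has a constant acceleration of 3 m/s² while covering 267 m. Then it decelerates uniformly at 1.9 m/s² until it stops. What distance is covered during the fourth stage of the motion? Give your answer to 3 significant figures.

Phase 1 (accelerating): v₀ = 25.0 m/s, a = 2.4 m/s².
v = v₀ + at → t = (28 − 25.0) / 2.4 = 1.25 s
v² = v₀² + 2aΔx → Δx = (28² − 25.0²)/(2·2.4) = 33.1 m

Phase 2 (constant speed): v₀ = 28.0 m/s, a = 0 m/s².
v = v₀ + at = 28.0 + (0)(20) = 28.0 m/s
Δx = v₀t + ½at² = 28.0·20 + 0.5·0·20² = 560 m

Phase 3 (accelerating): v₀ = 28.0 m/s, a = 3 m/s².
v² = v₀² + 2aΔx = 28.0² + 2·3·267 = 2390 → v = 48.8 m/s
t = (v − v₀)/a = (48.8 − 28.0)/3 = 6.95 s

Phase 4 (decelerating): v₀ = 48.8 m/s, a = -1.9 m/s².
v = v₀ + at → t = (0 − 48.8) / -1.9 = 25.7 s
v² = v₀² + 2aΔx → Δx = (0² − 48.8²)/(2·-1.9) = 628 m
Distance in phase 4 = 628 m

628 m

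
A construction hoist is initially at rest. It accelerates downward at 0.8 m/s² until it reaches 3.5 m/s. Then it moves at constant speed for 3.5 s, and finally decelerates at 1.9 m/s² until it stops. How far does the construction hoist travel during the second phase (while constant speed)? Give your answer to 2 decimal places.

Phase 1 (accelerating): v₀ = 0 m/s, a = 0.8 m/s².
v = v₀ + at → t = (3.5 − 0) / 0.8 = 4.38 s
v² = v₀² + 2aΔx → Δx = (3.5² − 0²)/(2·0.8) = 7.66 m

Phase 2 (constant speed): v₀ = 3.50 m/s, a = 0 m/s².
v = v₀ + at = 3.50 + (0)(3.5) = 3.50 m/s
Δx = v₀t + ½at² = 3.50·3.5 + 0.5·0·3.5² = 12.2 m
Distance in phase 2 = 12.2 m

12.25 m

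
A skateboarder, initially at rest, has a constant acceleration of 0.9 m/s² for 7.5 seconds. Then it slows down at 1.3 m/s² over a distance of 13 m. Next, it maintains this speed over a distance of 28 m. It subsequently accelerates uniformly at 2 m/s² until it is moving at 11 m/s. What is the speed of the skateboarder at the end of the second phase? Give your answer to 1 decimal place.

3.4 m/s

Phase 1 (accelerating): v₀ = 0 m/s, a = 0.9 m/s².
v = v₀ + at = 0 + (0.9)(7.5) = 6.75 m/s
Δx = v₀t + ½at² = 0·7.5 + 0.5·0.9·7.5² = 25.3 m

Phase 2 (decelerating): v₀ = 6.75 m/s, a = -1.3 m/s².
v² = v₀² + 2aΔx = 6.75² + 2·-1.3·13 = 11.8 → v = 3.43 m/s
t = (v − v₀)/a = (3.43 − 6.75)/-1.3 = 2.55 s
Speed at end of phase 2 = 3.43 m/s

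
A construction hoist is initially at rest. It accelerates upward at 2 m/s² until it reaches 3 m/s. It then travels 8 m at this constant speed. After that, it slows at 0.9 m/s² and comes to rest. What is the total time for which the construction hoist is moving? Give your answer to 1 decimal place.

7.5 s

Phase 1 (accelerating): v₀ = 0 m/s, a = 2 m/s².
v = v₀ + at → t = (3 − 0) / 2 = 1.50 s
v² = v₀² + 2aΔx → Δx = (3² − 0²)/(2·2) = 2.25 m

Phase 2 (constant speed): v₀ = 3.00 m/s, a = 0 m/s².
Constant speed: t = d/v = 8/3.00 = 2.67 s

Phase 3 (decelerating): v₀ = 3.00 m/s, a = -0.9 m/s².
v = v₀ + at → t = (0 − 3.00) / -0.9 = 3.33 s
v² = v₀² + 2aΔx → Δx = (0² − 3.00²)/(2·-0.9) = 5.00 m
Total time = 1.50 + 2.67 + 3.33 = 7.50 s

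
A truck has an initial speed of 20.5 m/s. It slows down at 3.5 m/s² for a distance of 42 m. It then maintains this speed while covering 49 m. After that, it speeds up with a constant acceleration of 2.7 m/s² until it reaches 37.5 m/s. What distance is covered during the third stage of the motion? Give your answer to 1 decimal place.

237.0 m

Phase 1 (decelerating): v₀ = 20.5 m/s, a = -3.5 m/s².
v² = v₀² + 2aΔx = 20.5² + 2·-3.5·42 = 126 → v = 11.2 m/s
t = (v − v₀)/a = (11.2 − 20.5)/-3.5 = 2.65 s

Phase 2 (constant speed): v₀ = 11.2 m/s, a = 0 m/s².
Constant speed: t = d/v = 49/11.2 = 4.36 s

Phase 3 (accelerating): v₀ = 11.2 m/s, a = 2.7 m/s².
v = v₀ + at → t = (37.5 − 11.2) / 2.7 = 9.73 s
v² = v₀² + 2aΔx → Δx = (37.5² − 11.2²)/(2·2.7) = 237 m
Distance in phase 3 = 237 m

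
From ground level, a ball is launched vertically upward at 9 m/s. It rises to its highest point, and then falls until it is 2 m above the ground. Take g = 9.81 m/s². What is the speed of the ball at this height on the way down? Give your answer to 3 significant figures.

Phase 1 (rising): v₀ = 9.00 m/s, a = -9.81 m/s².
v = v₀ + at → t = (0 − 9.00) / -9.81 = 0.917 s
v² = v₀² + 2aΔx → Δx = (0² − 9.00²)/(2·-9.81) = 4.13 m

Phase 2 (falling): v₀ = 0 m/s, a = -9.81 m/s².
Falls 2.13 m from rest: t = √(2·2.13/9.81) = 0.659 s; v = g·t = 6.46 m/s.
Final speed = 6.46 m/s

6.46 m/s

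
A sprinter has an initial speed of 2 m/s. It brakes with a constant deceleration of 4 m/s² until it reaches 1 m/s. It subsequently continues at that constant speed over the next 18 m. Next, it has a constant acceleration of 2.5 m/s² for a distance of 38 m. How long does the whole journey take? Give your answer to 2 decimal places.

Phase 1 (decelerating): v₀ = 2.00 m/s, a = -4 m/s².
v = v₀ + at → t = (1 − 2.00) / -4 = 0.250 s
v² = v₀² + 2aΔx → Δx = (1² − 2.00²)/(2·-4) = 0.375 m

Phase 2 (constant speed): v₀ = 1.00 m/s, a = 0 m/s².
Constant speed: t = d/v = 18/1.00 = 18.0 s

Phase 3 (accelerating): v₀ = 1.00 m/s, a = 2.5 m/s².
v² = v₀² + 2aΔx = 1.00² + 2·2.5·38 = 191 → v = 13.8 m/s
t = (v − v₀)/a = (13.8 − 1.00)/2.5 = 5.13 s
Total time = 0.250 + 18.0 + 5.13 = 23.4 s

23.38 s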